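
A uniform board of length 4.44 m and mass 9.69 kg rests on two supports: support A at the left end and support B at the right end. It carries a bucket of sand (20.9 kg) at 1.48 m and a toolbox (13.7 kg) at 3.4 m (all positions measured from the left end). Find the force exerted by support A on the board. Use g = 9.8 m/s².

Choose support B as the axis so its reaction then has zero moment arm.
Beam weight: 9.69 × 9.8 = 94.96 N down at 2.22 m → arm 2.22 m, τ = 94.96 × 2.22 = 210.8 N·m counterclockwise.
Bucket of sand: 20.9 × 9.8 = 204.8 N down at 1.48 m → arm 2.96 m, τ = 204.8 × 2.96 = 606.2 N·m counterclockwise.
Toolbox: 13.7 × 9.8 = 134.3 N down at 3.4 m → arm 1.04 m, τ = 134.3 × 1.04 = 139.7 N·m counterclockwise.
Net load moment about support B = 956.7 N·m counterclockwise.
Reaction R at support A is upward at 0 m, arm 4.44 m → moment R × 4.44 clockwise.
Balancing moments: R × 4.44 = 956.7, giving R = 215 N.

R_A ≈ 215 N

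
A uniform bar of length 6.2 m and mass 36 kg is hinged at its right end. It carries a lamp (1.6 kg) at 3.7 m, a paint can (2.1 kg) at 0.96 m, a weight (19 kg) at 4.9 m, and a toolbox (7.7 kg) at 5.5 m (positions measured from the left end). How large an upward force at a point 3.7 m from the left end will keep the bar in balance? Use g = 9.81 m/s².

About the right end:
Beam weight: 36 × 9.81 = 353.2 N down at 3.1 m → arm 3.1 m, τ = 353.2 × 3.1 = 1095 N·m counterclockwise.
Lamp: 1.6 × 9.81 = 15.7 N down at 3.7 m → arm 2.5 m, τ = 15.7 × 2.5 = 39.25 N·m counterclockwise.
Paint can: 2.1 × 9.81 = 20.6 N down at 0.96 m → arm 5.24 m, τ = 20.6 × 5.24 = 107.9 N·m counterclockwise.
Weight: 19 × 9.81 = 186.4 N down at 4.9 m → arm 1.3 m, τ = 186.4 × 1.3 = 242.3 N·m counterclockwise.
Toolbox: 7.7 × 9.81 = 75.54 N down at 5.5 m → arm 0.7 m, τ = 75.54 × 0.7 = 52.88 N·m counterclockwise.
Net moment of the loads = 1537 N·m counterclockwise.
The upward force F acts at a point 3.7 m from the left end, arm 2.5 m, giving F × 2.5 clockwise.
Balancing moments: F × 2.5 = 1537, giving F = 1537 / 2.5 = 615 N.

F ≈ 615 N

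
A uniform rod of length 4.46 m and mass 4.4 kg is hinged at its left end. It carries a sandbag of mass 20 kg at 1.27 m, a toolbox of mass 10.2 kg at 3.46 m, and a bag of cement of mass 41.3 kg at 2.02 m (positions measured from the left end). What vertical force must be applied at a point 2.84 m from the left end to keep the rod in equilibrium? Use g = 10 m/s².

F ≈ 542 N

Taking torques about the left end:
Beam weight: 4.4 × 10 = 44 N down at 2.23 m → arm 2.23 m, τ = 44 × 2.23 = 98.12 N·m clockwise.
Sandbag: 20 × 10 = 200 N down at 1.27 m → arm 1.27 m, τ = 200 × 1.27 = 254 N·m clockwise.
Toolbox: 10.2 × 10 = 102 N down at 3.46 m → arm 3.46 m, τ = 102 × 3.46 = 352.9 N·m clockwise.
Bag of cement: 41.3 × 10 = 413 N down at 2.02 m → arm 2.02 m, τ = 413 × 2.02 = 834.3 N·m clockwise.
Net moment of the loads = 1539 N·m clockwise.
The upward force F acts at a point 2.84 m from the left end, arm 2.84 m, giving F × 2.84 counterclockwise.
Setting net torque to zero: F × 2.84 = 1539 → F = 1539 / 2.84 = 542 N.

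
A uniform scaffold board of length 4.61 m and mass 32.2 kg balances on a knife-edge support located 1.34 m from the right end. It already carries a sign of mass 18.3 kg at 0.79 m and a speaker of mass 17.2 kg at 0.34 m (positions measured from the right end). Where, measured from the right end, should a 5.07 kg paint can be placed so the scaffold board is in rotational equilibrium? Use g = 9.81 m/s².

Taking torques about the knife-edge support (at 1.34 m from the right end):
Beam weight: 32.2 × 9.81 = 315.9 N down at 2.305 m → arm 0.965 m, τ = 315.9 × 0.965 = 304.8 N·m counterclockwise.
Sign: 18.3 × 9.81 = 179.5 N down at 0.79 m → arm 0.55 m, τ = 179.5 × 0.55 = 98.73 N·m clockwise.
Speaker: 17.2 × 9.81 = 168.7 N down at 0.34 m → arm 1 m, τ = 168.7 × 1 = 168.7 N·m clockwise.
Net moment of existing loads = 37.37 N·m counterclockwise.
The paint can weighs 5.07 × 9.81 = 49.74 N and must supply an equal clockwise moment, so its lever arm about the knife-edge support is 37.37 / 49.74 = 0.751 m.
That puts it at 1.34 − 0.751 = 0.589 m from the right end.

x ≈ 0.589 m from the right end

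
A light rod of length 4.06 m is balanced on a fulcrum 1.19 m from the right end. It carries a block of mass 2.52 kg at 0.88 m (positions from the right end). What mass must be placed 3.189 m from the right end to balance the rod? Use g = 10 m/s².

m ≈ 0.391 kg

Take moments about the fulcrum (at 1.19 m from the right end).
Block: 2.52 × 10 = 25.2 N down at 0.88 m → arm 0.31 m, τ = 25.2 × 0.31 = 7.812 N·m clockwise.
Net moment of known loads = 7.812 N·m clockwise.
An unknown mass m at 3.189 m has arm 1.999 m; its moment is m·g·1.999 counterclockwise.
For rotational equilibrium, m × 10 × 1.999 = 7.812, so m = 7.812 / (10 × 1.999) = 0.391 kg.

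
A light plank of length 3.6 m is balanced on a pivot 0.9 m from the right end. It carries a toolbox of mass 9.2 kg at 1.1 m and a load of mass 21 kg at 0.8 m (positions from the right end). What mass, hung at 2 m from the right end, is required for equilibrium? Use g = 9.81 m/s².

Sum moments about the pivot (at 0.9 m from the right end) (the support reaction has zero arm there).
Toolbox: 9.2 × 9.81 = 90.25 N down at 1.1 m → arm 0.2 m, τ = 90.25 × 0.2 = 18.05 N·m counterclockwise.
Load: 21 × 9.81 = 206 N down at 0.8 m → arm 0.1 m, τ = 206 × 0.1 = 20.6 N·m clockwise.
Net moment of known loads = 2.55 N·m clockwise.
An unknown mass m at 2 m has arm 1.1 m; its moment is m·g·1.1 counterclockwise.
For rotational equilibrium, m × 9.81 × 1.1 = 2.55, so m = 2.55 / (9.81 × 1.1) = 0.236 kg.

m ≈ 0.236 kg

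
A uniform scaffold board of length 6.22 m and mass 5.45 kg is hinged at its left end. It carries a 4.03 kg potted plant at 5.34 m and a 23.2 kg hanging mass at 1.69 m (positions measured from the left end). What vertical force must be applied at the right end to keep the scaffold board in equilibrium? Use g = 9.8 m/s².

F ≈ 122 N

Sum moments about the left end (the unknown pivot reaction has zero arm there).
Beam weight: 5.45 × 9.8 = 53.41 N down at 3.11 m → arm 3.11 m, τ = 53.41 × 3.11 = 166.1 N·m clockwise.
Potted plant: 4.03 × 9.8 = 39.49 N down at 5.34 m → arm 5.34 m, τ = 39.49 × 5.34 = 210.9 N·m clockwise.
Hanging mass: 23.2 × 9.8 = 227.4 N down at 1.69 m → arm 1.69 m, τ = 227.4 × 1.69 = 384.3 N·m clockwise.
Net moment of the loads = 761.3 N·m clockwise.
The upward force F acts at the right end, arm 6.22 m, giving F × 6.22 counterclockwise.
Balancing moments: F × 6.22 = 761.3, giving F = 761.3 / 6.22 = 122 N.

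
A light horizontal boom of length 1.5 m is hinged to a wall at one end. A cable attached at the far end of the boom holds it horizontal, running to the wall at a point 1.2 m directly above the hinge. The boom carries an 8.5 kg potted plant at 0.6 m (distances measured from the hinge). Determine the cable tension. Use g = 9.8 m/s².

T ≈ 53.3 N

About the hinge:
Potted plant: 8.5 × 9.8 = 83.3 N down at 0.6 m → arm 0.6 m, τ = 83.3 × 0.6 = 49.98 N·m clockwise.
Total clockwise load moment = 49.98 N·m.
The cable tension T acts at 1.5 m; only its component perpendicular to the boom, T sinθ, produces torque. sinθ = h/√(h²+d²) = 1.2/√(1.2²+1.5²) = 0.6247.
Balancing moments: T × 1.5 × 0.6247 = 49.98, giving T = 49.98 / 0.9371 = 53.3 N.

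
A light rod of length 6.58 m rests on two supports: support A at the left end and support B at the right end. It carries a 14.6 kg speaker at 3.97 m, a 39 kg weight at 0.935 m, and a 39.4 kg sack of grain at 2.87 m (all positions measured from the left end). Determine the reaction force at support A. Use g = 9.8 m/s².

R_A ≈ 602 N

Taking torques about support B:
Speaker: 14.6 × 9.8 = 143.1 N down at 3.97 m → arm 2.61 m, τ = 143.1 × 2.61 = 373.5 N·m counterclockwise.
Weight: 39 × 9.8 = 382.2 N down at 0.935 m → arm 5.645 m, τ = 382.2 × 5.645 = 2158 N·m counterclockwise.
Sack of grain: 39.4 × 9.8 = 386.1 N down at 2.87 m → arm 3.71 m, τ = 386.1 × 3.71 = 1432 N·m counterclockwise.
Net load moment about support B = 3964 N·m counterclockwise.
Reaction R at support A is upward at 0 m, arm 6.58 m → moment R × 6.58 clockwise.
Στ = 0 ⇒ R × 6.58 = 3964 ⇒ R = 602 N.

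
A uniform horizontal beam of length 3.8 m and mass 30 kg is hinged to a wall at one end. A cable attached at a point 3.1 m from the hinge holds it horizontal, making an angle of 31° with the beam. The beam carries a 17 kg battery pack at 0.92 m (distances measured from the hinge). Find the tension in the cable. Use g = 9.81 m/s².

Choose the hinge as the axis so the unknown hinge reaction has zero arm there.
Beam weight: 30 × 9.81 = 294.3 N down at 1.9 m → arm 1.9 m, τ = 294.3 × 1.9 = 559.2 N·m clockwise.
Battery pack: 17 × 9.81 = 166.8 N down at 0.92 m → arm 0.92 m, τ = 166.8 × 0.92 = 153.5 N·m clockwise.
Total clockwise load moment = 712.7 N·m.
The cable tension T acts at 3.1 m; only its component perpendicular to the beam, T sinθ, produces torque. sin 31° = 0.515.
Στ = 0 ⇒ T × 3.1 × 0.515 = 712.7 ⇒ T = 712.7 / 1.597 = 446 N.

T ≈ 446 N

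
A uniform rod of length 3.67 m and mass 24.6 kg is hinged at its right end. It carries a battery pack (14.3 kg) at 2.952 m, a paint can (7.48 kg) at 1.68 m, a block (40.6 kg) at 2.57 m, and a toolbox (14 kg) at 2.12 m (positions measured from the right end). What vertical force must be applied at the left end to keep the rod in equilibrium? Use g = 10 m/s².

F ≈ 637 N

Taking torques about the right end:
Beam weight: 24.6 × 10 = 246 N down at 1.835 m → arm 1.835 m, τ = 246 × 1.835 = 451.4 N·m counterclockwise.
Battery pack: 14.3 × 10 = 143 N down at 2.952 m → arm 2.952 m, τ = 143 × 2.952 = 422.1 N·m counterclockwise.
Paint can: 7.48 × 10 = 74.8 N down at 1.68 m → arm 1.68 m, τ = 74.8 × 1.68 = 125.7 N·m counterclockwise.
Block: 40.6 × 10 = 406 N down at 2.57 m → arm 2.57 m, τ = 406 × 2.57 = 1043 N·m counterclockwise.
Toolbox: 14 × 10 = 140 N down at 2.12 m → arm 2.12 m, τ = 140 × 2.12 = 296.8 N·m counterclockwise.
Net moment of the loads = 2339 N·m counterclockwise.
The upward force F acts at the left end, arm 3.67 m, giving F × 3.67 clockwise.
Στ = 0 ⇒ F × 3.67 = 2339 ⇒ F = 2339 / 3.67 = 637 N.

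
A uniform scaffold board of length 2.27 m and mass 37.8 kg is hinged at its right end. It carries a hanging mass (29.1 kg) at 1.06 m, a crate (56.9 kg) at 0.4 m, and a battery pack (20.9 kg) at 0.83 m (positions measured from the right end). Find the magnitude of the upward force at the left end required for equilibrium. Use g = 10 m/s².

F ≈ 502 N

Choose the right end as the axis so the unknown pivot reaction has zero arm there.
Beam weight: 37.8 × 10 = 378 N down at 1.135 m → arm 1.135 m, τ = 378 × 1.135 = 429 N·m counterclockwise.
Hanging mass: 29.1 × 10 = 291 N down at 1.06 m → arm 1.06 m, τ = 291 × 1.06 = 308.5 N·m counterclockwise.
Crate: 56.9 × 10 = 569 N down at 0.4 m → arm 0.4 m, τ = 569 × 0.4 = 227.6 N·m counterclockwise.
Battery pack: 20.9 × 10 = 209 N down at 0.83 m → arm 0.83 m, τ = 209 × 0.83 = 173.5 N·m counterclockwise.
Net moment of the loads = 1139 N·m counterclockwise.
The upward force F acts at the left end, arm 2.27 m, giving F × 2.27 clockwise.
Στ = 0 ⇒ F × 2.27 = 1139 ⇒ F = 1139 / 2.27 = 502 N.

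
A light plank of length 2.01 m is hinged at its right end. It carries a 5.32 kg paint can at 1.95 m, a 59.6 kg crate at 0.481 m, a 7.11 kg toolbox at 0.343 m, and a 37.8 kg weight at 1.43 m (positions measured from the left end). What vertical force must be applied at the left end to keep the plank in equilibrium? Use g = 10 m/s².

Taking torques about the right end:
Paint can: 5.32 × 10 = 53.2 N down at 1.95 m → arm 0.06 m, τ = 53.2 × 0.06 = 3.192 N·m counterclockwise.
Crate: 59.6 × 10 = 596 N down at 0.481 m → arm 1.529 m, τ = 596 × 1.529 = 911.3 N·m counterclockwise.
Toolbox: 7.11 × 10 = 71.1 N down at 0.343 m → arm 1.667 m, τ = 71.1 × 1.667 = 118.5 N·m counterclockwise.
Weight: 37.8 × 10 = 378 N down at 1.43 m → arm 0.58 m, τ = 378 × 0.58 = 219.2 N·m counterclockwise.
Net moment of the loads = 1252 N·m counterclockwise.
The upward force F acts at the left end, arm 2.01 m, giving F × 2.01 clockwise.
Στ = 0 ⇒ F × 2.01 = 1252 ⇒ F = 1252 / 2.01 = 623 N.

F ≈ 623 N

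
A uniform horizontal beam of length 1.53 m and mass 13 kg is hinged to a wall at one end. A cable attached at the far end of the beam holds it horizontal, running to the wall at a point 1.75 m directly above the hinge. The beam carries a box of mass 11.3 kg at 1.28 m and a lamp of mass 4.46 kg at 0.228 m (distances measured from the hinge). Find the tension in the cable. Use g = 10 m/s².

T ≈ 221 N

Sum moments about the hinge (the unknown hinge reaction has zero arm there).
Beam weight: 13 × 10 = 130 N down at 0.765 m → arm 0.765 m, τ = 130 × 0.765 = 99.45 N·m clockwise.
Box: 11.3 × 10 = 113 N down at 1.28 m → arm 1.28 m, τ = 113 × 1.28 = 144.6 N·m clockwise.
Lamp: 4.46 × 10 = 44.6 N down at 0.228 m → arm 0.228 m, τ = 44.6 × 0.228 = 10.17 N·m clockwise.
Total clockwise load moment = 254.2 N·m.
The cable tension T acts at 1.53 m; only its component perpendicular to the beam, T sinθ, produces torque. sinθ = h/√(h²+d²) = 1.75/√(1.75²+1.53²) = 0.7528.
For rotational equilibrium, T × 1.53 × 0.7528 = 254.2, so T = 254.2 / 1.152 = 221 N.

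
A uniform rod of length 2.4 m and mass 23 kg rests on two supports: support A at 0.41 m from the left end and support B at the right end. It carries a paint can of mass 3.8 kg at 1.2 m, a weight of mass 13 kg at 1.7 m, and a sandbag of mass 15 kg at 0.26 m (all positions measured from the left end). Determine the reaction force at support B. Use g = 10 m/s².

Take moments about support A.
Beam weight: 23 × 10 = 230 N down at 1.2 m → arm 0.79 m, τ = 230 × 0.79 = 181.7 N·m clockwise.
Paint can: 3.8 × 10 = 38 N down at 1.2 m → arm 0.79 m, τ = 38 × 0.79 = 30.02 N·m clockwise.
Weight: 13 × 10 = 130 N down at 1.7 m → arm 1.29 m, τ = 130 × 1.29 = 167.7 N·m clockwise.
Sandbag: 15 × 10 = 150 N down at 0.26 m → arm 0.15 m, τ = 150 × 0.15 = 22.5 N·m counterclockwise.
Net load moment about support A = 356.9 N·m clockwise.
Reaction R at support B is upward at 2.4 m, arm 1.99 m → moment R × 1.99 counterclockwise.
For rotational equilibrium, R × 1.99 = 356.9, so R = 179 N.

R_B ≈ 179 N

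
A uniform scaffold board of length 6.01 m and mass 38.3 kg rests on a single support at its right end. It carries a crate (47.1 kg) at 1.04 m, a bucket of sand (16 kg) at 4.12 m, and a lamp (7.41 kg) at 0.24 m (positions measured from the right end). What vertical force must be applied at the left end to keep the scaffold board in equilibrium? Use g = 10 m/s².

F ≈ 386 N

Taking torques about the right end:
Beam weight: 38.3 × 10 = 383 N down at 3.005 m → arm 3.005 m, τ = 383 × 3.005 = 1151 N·m counterclockwise.
Crate: 47.1 × 10 = 471 N down at 1.04 m → arm 1.04 m, τ = 471 × 1.04 = 489.8 N·m counterclockwise.
Bucket of sand: 16 × 10 = 160 N down at 4.12 m → arm 4.12 m, τ = 160 × 4.12 = 659.2 N·m counterclockwise.
Lamp: 7.41 × 10 = 74.1 N down at 0.24 m → arm 0.24 m, τ = 74.1 × 0.24 = 17.78 N·m counterclockwise.
Net moment of the loads = 2318 N·m counterclockwise.
The upward force F acts at the left end, arm 6.01 m, giving F × 6.01 clockwise.
Setting net torque to zero: F × 6.01 = 2318 → F = 2318 / 6.01 = 386 N.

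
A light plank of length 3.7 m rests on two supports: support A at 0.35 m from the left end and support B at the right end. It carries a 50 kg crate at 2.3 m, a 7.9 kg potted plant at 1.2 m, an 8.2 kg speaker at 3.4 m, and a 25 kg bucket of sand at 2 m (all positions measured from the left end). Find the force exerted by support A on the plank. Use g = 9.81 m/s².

About support B:
Crate: 50 × 9.81 = 490.5 N down at 2.3 m → arm 1.4 m, τ = 490.5 × 1.4 = 686.7 N·m counterclockwise.
Potted plant: 7.9 × 9.81 = 77.5 N down at 1.2 m → arm 2.5 m, τ = 77.5 × 2.5 = 193.8 N·m counterclockwise.
Speaker: 8.2 × 9.81 = 80.44 N down at 3.4 m → arm 0.3 m, τ = 80.44 × 0.3 = 24.13 N·m counterclockwise.
Bucket of sand: 25 × 9.81 = 245.2 N down at 2 m → arm 1.7 m, τ = 245.2 × 1.7 = 416.8 N·m counterclockwise.
Net load moment about support B = 1321 N·m counterclockwise.
Reaction R at support A is upward at 0.35 m, arm 3.35 m → moment R × 3.35 clockwise.
Setting net torque to zero: R × 3.35 = 1321 → R = 394 N.

R_A ≈ 394 N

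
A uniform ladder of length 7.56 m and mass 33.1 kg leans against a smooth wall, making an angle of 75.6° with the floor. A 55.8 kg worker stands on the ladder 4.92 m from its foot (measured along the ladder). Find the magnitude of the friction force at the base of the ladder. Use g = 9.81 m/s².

Take moments about the foot of the ladder.
Ladder weight 33.1×9.81 = 324.7 N acts at 3.78 m along the ladder; its horizontal arm is 3.78·cos75.6° = 0.94 m → τ = 305.2 N·m clockwise.
Worker: 55.8×9.81 = 547.4 N at 4.92 m → arm 1.224 m → τ = 670 N·m clockwise.
Wall normal N acts horizontally at the top; its moment arm is the height L sinθ = 7.56·sin75.6° = 7.322 m, counterclockwise.
For rotational equilibrium, N × 7.322 = 975.2, so N = 133 N.
ΣFx = 0: friction at the foot balances the wall's push, so f = N_wall = 133 N.

f ≈ 133 N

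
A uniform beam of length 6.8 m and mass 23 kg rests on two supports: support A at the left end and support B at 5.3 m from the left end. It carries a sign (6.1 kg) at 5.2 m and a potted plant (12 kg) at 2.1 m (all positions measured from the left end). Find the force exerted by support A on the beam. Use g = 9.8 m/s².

Sum moments about support B (its reaction then has zero moment arm).
Beam weight: 23 × 9.8 = 225.4 N down at 3.4 m → arm 1.9 m, τ = 225.4 × 1.9 = 428.3 N·m counterclockwise.
Sign: 6.1 × 9.8 = 59.78 N down at 5.2 m → arm 0.1 m, τ = 59.78 × 0.1 = 5.978 N·m counterclockwise.
Potted plant: 12 × 9.8 = 117.6 N down at 2.1 m → arm 3.2 m, τ = 117.6 × 3.2 = 376.3 N·m counterclockwise.
Net load moment about support B = 810.6 N·m counterclockwise.
Reaction R at support A is upward at 0 m, arm 5.3 m → moment R × 5.3 clockwise.
Στ = 0 ⇒ R × 5.3 = 810.6 ⇒ R = 153 N.

R_A ≈ 153 N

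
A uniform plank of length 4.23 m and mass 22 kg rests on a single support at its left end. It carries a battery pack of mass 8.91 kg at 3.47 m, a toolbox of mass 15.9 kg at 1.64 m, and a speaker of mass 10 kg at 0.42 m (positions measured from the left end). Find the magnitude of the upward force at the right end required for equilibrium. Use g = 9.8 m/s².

F ≈ 250 N

Take moments about the left end.
Beam weight: 22 × 9.8 = 215.6 N down at 2.115 m → arm 2.115 m, τ = 215.6 × 2.115 = 456 N·m clockwise.
Battery pack: 8.91 × 9.8 = 87.32 N down at 3.47 m → arm 3.47 m, τ = 87.32 × 3.47 = 303 N·m clockwise.
Toolbox: 15.9 × 9.8 = 155.8 N down at 1.64 m → arm 1.64 m, τ = 155.8 × 1.64 = 255.5 N·m clockwise.
Speaker: 10 × 9.8 = 98 N down at 0.42 m → arm 0.42 m, τ = 98 × 0.42 = 41.16 N·m clockwise.
Net moment of the loads = 1056 N·m clockwise.
The upward force F acts at the right end, arm 4.23 m, giving F × 4.23 counterclockwise.
Balancing moments: F × 4.23 = 1056, giving F = 1056 / 4.23 = 250 N.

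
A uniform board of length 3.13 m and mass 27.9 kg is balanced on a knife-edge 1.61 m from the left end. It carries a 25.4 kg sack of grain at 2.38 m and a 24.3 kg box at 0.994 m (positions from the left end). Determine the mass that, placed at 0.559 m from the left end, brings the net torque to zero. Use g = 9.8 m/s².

m ≈ 3.17 kg

Taking torques about the knife-edge (at 1.61 m from the left end):
Beam weight: 27.9 × 9.8 = 273.4 N down at 1.565 m → arm 0.045 m, τ = 273.4 × 0.045 = 12.3 N·m counterclockwise.
Sack of grain: 25.4 × 9.8 = 248.9 N down at 2.38 m → arm 0.77 m, τ = 248.9 × 0.77 = 191.7 N·m clockwise.
Box: 24.3 × 9.8 = 238.1 N down at 0.994 m → arm 0.616 m, τ = 238.1 × 0.616 = 146.7 N·m counterclockwise.
Net moment of known loads = 32.7 N·m clockwise.
An unknown mass m at 0.559 m has arm 1.051 m; its moment is m·g·1.051 counterclockwise.
Στ = 0 ⇒ m × 9.8 × 1.051 = 32.7 ⇒ m = 32.7 / (9.8 × 1.051) = 3.17 kg.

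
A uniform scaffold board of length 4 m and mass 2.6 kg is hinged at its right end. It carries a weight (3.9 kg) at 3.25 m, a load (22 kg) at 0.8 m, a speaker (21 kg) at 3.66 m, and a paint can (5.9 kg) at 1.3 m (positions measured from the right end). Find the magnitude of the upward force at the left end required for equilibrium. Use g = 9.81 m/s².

F ≈ 294 N

Take moments about the right end.
Beam weight: 2.6 × 9.81 = 25.51 N down at 2 m → arm 2 m, τ = 25.51 × 2 = 51.02 N·m counterclockwise.
Weight: 3.9 × 9.81 = 38.26 N down at 3.25 m → arm 3.25 m, τ = 38.26 × 3.25 = 124.3 N·m counterclockwise.
Load: 22 × 9.81 = 215.8 N down at 0.8 m → arm 0.8 m, τ = 215.8 × 0.8 = 172.6 N·m counterclockwise.
Speaker: 21 × 9.81 = 206 N down at 3.66 m → arm 3.66 m, τ = 206 × 3.66 = 754 N·m counterclockwise.
Paint can: 5.9 × 9.81 = 57.88 N down at 1.3 m → arm 1.3 m, τ = 57.88 × 1.3 = 75.24 N·m counterclockwise.
Net moment of the loads = 1177 N·m counterclockwise.
The upward force F acts at the left end, arm 4 m, giving F × 4 clockwise.
For rotational equilibrium, F × 4 = 1177, so F = 1177 / 4 = 294 N.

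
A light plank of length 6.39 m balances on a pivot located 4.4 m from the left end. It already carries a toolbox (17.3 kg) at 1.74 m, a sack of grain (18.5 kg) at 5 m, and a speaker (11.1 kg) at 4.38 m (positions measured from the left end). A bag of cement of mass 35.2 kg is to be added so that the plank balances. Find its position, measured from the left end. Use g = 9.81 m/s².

Sum moments about the pivot (at 4.4 m from the left end) (the support reaction has zero arm there).
Toolbox: 17.3 × 9.81 = 169.7 N down at 1.74 m → arm 2.66 m, τ = 169.7 × 2.66 = 451.4 N·m counterclockwise.
Sack of grain: 18.5 × 9.81 = 181.5 N down at 5 m → arm 0.6 m, τ = 181.5 × 0.6 = 108.9 N·m clockwise.
Speaker: 11.1 × 9.81 = 108.9 N down at 4.38 m → arm 0.02 m, τ = 108.9 × 0.02 = 2.178 N·m counterclockwise.
Net moment of existing loads = 344.7 N·m counterclockwise.
The bag of cement weighs 35.2 × 9.81 = 345.3 N and must supply an equal clockwise moment, so its lever arm about the pivot is 344.7 / 345.3 = 0.998 m.
That puts it at 4.4 + 0.998 = 5.4 m from the left end.

x ≈ 5.4 m from the left end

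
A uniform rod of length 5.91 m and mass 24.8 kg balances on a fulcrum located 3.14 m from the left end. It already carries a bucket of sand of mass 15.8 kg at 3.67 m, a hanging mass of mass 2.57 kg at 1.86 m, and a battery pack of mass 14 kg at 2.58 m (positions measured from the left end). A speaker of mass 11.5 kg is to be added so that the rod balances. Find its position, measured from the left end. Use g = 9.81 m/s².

Choose the fulcrum (at 3.14 m from the left end) as the axis so the support reaction has zero arm there.
Beam weight: 24.8 × 9.81 = 243.3 N down at 2.955 m → arm 0.185 m, τ = 243.3 × 0.185 = 45.01 N·m counterclockwise.
Bucket of sand: 15.8 × 9.81 = 155 N down at 3.67 m → arm 0.53 m, τ = 155 × 0.53 = 82.15 N·m clockwise.
Hanging mass: 2.57 × 9.81 = 25.21 N down at 1.86 m → arm 1.28 m, τ = 25.21 × 1.28 = 32.27 N·m counterclockwise.
Battery pack: 14 × 9.81 = 137.3 N down at 2.58 m → arm 0.56 m, τ = 137.3 × 0.56 = 76.89 N·m counterclockwise.
Net moment of existing loads = 72.02 N·m counterclockwise.
The speaker weighs 11.5 × 9.81 = 112.8 N and must supply an equal clockwise moment, so its lever arm about the fulcrum is 72.02 / 112.8 = 0.638 m.
That puts it at 3.14 + 0.638 = 3.78 m from the left end.

x ≈ 3.78 m from the left end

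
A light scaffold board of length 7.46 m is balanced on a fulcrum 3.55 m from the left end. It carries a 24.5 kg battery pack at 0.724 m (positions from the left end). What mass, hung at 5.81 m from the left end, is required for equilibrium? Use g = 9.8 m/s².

About the fulcrum (at 3.55 m from the left end):
Battery pack: 24.5 × 9.8 = 240.1 N down at 0.724 m → arm 2.826 m, τ = 240.1 × 2.826 = 678.5 N·m counterclockwise.
Net moment of known loads = 678.5 N·m counterclockwise.
An unknown mass m at 5.81 m has arm 2.26 m; its moment is m·g·2.26 clockwise.
Setting net torque to zero: m × 9.8 × 2.26 = 678.5 → m = 678.5 / (9.8 × 2.26) = 30.6 kg.

m ≈ 30.6 kg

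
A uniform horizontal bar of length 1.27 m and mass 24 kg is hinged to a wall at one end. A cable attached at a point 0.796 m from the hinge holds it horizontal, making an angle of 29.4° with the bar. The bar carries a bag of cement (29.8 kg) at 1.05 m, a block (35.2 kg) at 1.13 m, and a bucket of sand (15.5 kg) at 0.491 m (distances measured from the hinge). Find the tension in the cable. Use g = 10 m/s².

Take moments about the hinge.
Beam weight: 24 × 10 = 240 N down at 0.635 m → arm 0.635 m, τ = 240 × 0.635 = 152.4 N·m clockwise.
Bag of cement: 29.8 × 10 = 298 N down at 1.05 m → arm 1.05 m, τ = 298 × 1.05 = 312.9 N·m clockwise.
Block: 35.2 × 10 = 352 N down at 1.13 m → arm 1.13 m, τ = 352 × 1.13 = 397.8 N·m clockwise.
Bucket of sand: 15.5 × 10 = 155 N down at 0.491 m → arm 0.491 m, τ = 155 × 0.491 = 76.11 N·m clockwise.
Total clockwise load moment = 939.2 N·m.
The cable tension T acts at 0.796 m; only its component perpendicular to the bar, T sinθ, produces torque. sin 29.4° = 0.4909.
Balancing moments: T × 0.796 × 0.4909 = 939.2, giving T = 939.2 / 0.3908 = 2400 N.

T ≈ 2400 N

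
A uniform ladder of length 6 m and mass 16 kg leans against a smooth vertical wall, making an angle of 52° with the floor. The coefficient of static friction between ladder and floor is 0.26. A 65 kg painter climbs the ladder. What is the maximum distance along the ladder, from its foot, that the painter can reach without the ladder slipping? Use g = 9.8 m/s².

Taking torques about the foot of the ladder:
Ladder weight 16×9.8 = 156.8 N acts at 3 m along the ladder; its horizontal arm is 3·cos52° = 1.847 m → τ = 289.6 N·m clockwise.
Painter weight 65×9.8 = 637 N at distance d → arm d·cos52° → τ = 637·d·0.6157 clockwise.
Wall normal N at the top has arm L sinθ = 4.728 m counterclockwise, so Στ = 0 gives N·4.728 = 289.6 + 392.2·d.
ΣFy = 0 ⇒ N_floor = 793.8 N, so the maximum friction is μ_s·N_floor = 0.26×793.8 = 206.4 N. ΣFx = 0 ⇒ N_wall = f, so at the slipping point N = 206.4 N.
Substituting: 206.4×4.728 = 289.6 + 392.2·d ⇒ d = (975.9 − 289.6) / 392.2 = 1.75 m.

d ≈ 1.75 m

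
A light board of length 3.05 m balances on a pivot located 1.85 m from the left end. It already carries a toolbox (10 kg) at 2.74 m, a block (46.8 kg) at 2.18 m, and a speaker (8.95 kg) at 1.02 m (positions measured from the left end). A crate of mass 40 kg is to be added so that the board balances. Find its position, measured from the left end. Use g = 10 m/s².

x ≈ 1.43 m from the left end

Choose the pivot (at 1.85 m from the left end) as the axis so the support reaction has zero arm there.
Toolbox: 10 × 10 = 100 N down at 2.74 m → arm 0.89 m, τ = 100 × 0.89 = 89 N·m clockwise.
Block: 46.8 × 10 = 468 N down at 2.18 m → arm 0.33 m, τ = 468 × 0.33 = 154.4 N·m clockwise.
Speaker: 8.95 × 10 = 89.5 N down at 1.02 m → arm 0.83 m, τ = 89.5 × 0.83 = 74.28 N·m counterclockwise.
Net moment of existing loads = 169.1 N·m clockwise.
The crate weighs 40 × 10 = 400 N and must supply an equal counterclockwise moment, so its lever arm about the pivot is 169.1 / 400 = 0.423 m.
That puts it at 1.85 − 0.423 = 1.43 m from the left end.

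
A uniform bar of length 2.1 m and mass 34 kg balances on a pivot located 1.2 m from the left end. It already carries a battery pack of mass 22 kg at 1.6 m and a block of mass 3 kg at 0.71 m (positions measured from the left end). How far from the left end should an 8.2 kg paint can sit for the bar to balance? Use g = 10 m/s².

x ≈ 0.928 m from the left end

Choose the pivot (at 1.2 m from the left end) as the axis so the support reaction has zero arm there.
Beam weight: 34 × 10 = 340 N down at 1.05 m → arm 0.15 m, τ = 340 × 0.15 = 51 N·m counterclockwise.
Battery pack: 22 × 10 = 220 N down at 1.6 m → arm 0.4 m, τ = 220 × 0.4 = 88 N·m clockwise.
Block: 3 × 10 = 30 N down at 0.71 m → arm 0.49 m, τ = 30 × 0.49 = 14.7 N·m counterclockwise.
Net moment of existing loads = 22.3 N·m clockwise.
The paint can weighs 8.2 × 10 = 82 N and must supply an equal counterclockwise moment, so its lever arm about the pivot is 22.3 / 82 = 0.272 m.
That puts it at 1.2 − 0.272 = 0.928 m from the left end.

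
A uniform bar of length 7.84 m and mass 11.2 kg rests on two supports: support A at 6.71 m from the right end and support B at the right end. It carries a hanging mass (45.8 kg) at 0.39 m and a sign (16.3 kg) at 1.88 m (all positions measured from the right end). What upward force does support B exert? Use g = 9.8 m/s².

Take moments about support A.
Beam weight: 11.2 × 9.8 = 109.8 N down at 3.92 m → arm 2.79 m, τ = 109.8 × 2.79 = 306.3 N·m clockwise.
Hanging mass: 45.8 × 9.8 = 448.8 N down at 0.39 m → arm 6.32 m, τ = 448.8 × 6.32 = 2836 N·m clockwise.
Sign: 16.3 × 9.8 = 159.7 N down at 1.88 m → arm 4.83 m, τ = 159.7 × 4.83 = 771.4 N·m clockwise.
Net load moment about support A = 3914 N·m clockwise.
Reaction R at support B is upward at 0 m, arm 6.71 m → moment R × 6.71 counterclockwise.
For rotational equilibrium, R × 6.71 = 3914, so R = 583 N.

R_B ≈ 583 N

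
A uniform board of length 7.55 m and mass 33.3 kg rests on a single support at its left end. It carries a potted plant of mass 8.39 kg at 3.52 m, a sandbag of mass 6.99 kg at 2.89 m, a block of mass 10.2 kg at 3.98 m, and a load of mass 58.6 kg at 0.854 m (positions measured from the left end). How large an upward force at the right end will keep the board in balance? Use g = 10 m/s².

F ≈ 352 N

Taking torques about the left end:
Beam weight: 33.3 × 10 = 333 N down at 3.775 m → arm 3.775 m, τ = 333 × 3.775 = 1257 N·m clockwise.
Potted plant: 8.39 × 10 = 83.9 N down at 3.52 m → arm 3.52 m, τ = 83.9 × 3.52 = 295.3 N·m clockwise.
Sandbag: 6.99 × 10 = 69.9 N down at 2.89 m → arm 2.89 m, τ = 69.9 × 2.89 = 202 N·m clockwise.
Block: 10.2 × 10 = 102 N down at 3.98 m → arm 3.98 m, τ = 102 × 3.98 = 406 N·m clockwise.
Load: 58.6 × 10 = 586 N down at 0.854 m → arm 0.854 m, τ = 586 × 0.854 = 500.4 N·m clockwise.
Net moment of the loads = 2661 N·m clockwise.
The upward force F acts at the right end, arm 7.55 m, giving F × 7.55 counterclockwise.
For rotational equilibrium, F × 7.55 = 2661, so F = 2661 / 7.55 = 352 N.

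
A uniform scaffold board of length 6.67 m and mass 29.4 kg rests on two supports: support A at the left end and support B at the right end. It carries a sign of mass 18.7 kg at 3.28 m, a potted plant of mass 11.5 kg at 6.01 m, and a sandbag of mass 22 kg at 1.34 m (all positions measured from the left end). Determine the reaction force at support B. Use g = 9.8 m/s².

R_B ≈ 379 N

Taking torques about support A:
Beam weight: 29.4 × 9.8 = 288.1 N down at 3.335 m → arm 3.335 m, τ = 288.1 × 3.335 = 960.8 N·m clockwise.
Sign: 18.7 × 9.8 = 183.3 N down at 3.28 m → arm 3.28 m, τ = 183.3 × 3.28 = 601.2 N·m clockwise.
Potted plant: 11.5 × 9.8 = 112.7 N down at 6.01 m → arm 6.01 m, τ = 112.7 × 6.01 = 677.3 N·m clockwise.
Sandbag: 22 × 9.8 = 215.6 N down at 1.34 m → arm 1.34 m, τ = 215.6 × 1.34 = 288.9 N·m clockwise.
Net load moment about support A = 2528 N·m clockwise.
Reaction R at support B is upward at 6.67 m, arm 6.67 m → moment R × 6.67 counterclockwise.
Balancing moments: R × 6.67 = 2528, giving R = 379 N.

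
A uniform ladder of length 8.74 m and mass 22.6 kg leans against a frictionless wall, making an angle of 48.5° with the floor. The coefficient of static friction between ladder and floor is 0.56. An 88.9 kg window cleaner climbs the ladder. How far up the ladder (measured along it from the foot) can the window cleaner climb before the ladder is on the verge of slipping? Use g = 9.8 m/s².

Take moments about the foot of the ladder.
Ladder weight 22.6×9.8 = 221.5 N acts at 4.37 m along the ladder; its horizontal arm is 4.37·cos48.5° = 2.896 m → τ = 641.5 N·m clockwise.
Window cleaner weight 88.9×9.8 = 871.2 N at distance d → arm d·cos48.5° → τ = 871.2·d·0.6626 clockwise.
Wall normal N at the top has arm L sinθ = 6.546 m counterclockwise, so Στ = 0 gives N·6.546 = 641.5 + 577.3·d.
ΣFy = 0 ⇒ N_floor = 1093 N, so the maximum friction is μ_s·N_floor = 0.56×1093 = 612.1 N. ΣFx = 0 ⇒ N_wall = f, so at the slipping point N = 612.1 N.
Substituting: 612.1×6.546 = 641.5 + 577.3·d ⇒ d = (4007 − 641.5) / 577.3 = 5.83 m.

d ≈ 5.83 m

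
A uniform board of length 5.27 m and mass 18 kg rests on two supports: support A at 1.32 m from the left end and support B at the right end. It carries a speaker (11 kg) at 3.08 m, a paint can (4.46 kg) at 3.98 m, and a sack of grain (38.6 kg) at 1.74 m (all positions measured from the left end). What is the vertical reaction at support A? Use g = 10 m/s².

R_A ≈ 541 N

Take moments about support B.
Beam weight: 18 × 10 = 180 N down at 2.635 m → arm 2.635 m, τ = 180 × 2.635 = 474.3 N·m counterclockwise.
Speaker: 11 × 10 = 110 N down at 3.08 m → arm 2.19 m, τ = 110 × 2.19 = 240.9 N·m counterclockwise.
Paint can: 4.46 × 10 = 44.6 N down at 3.98 m → arm 1.29 m, τ = 44.6 × 1.29 = 57.53 N·m counterclockwise.
Sack of grain: 38.6 × 10 = 386 N down at 1.74 m → arm 3.53 m, τ = 386 × 3.53 = 1363 N·m counterclockwise.
Net load moment about support B = 2136 N·m counterclockwise.
Reaction R at support A is upward at 1.32 m, arm 3.95 m → moment R × 3.95 clockwise.
Setting net torque to zero: R × 3.95 = 2136 → R = 541 N.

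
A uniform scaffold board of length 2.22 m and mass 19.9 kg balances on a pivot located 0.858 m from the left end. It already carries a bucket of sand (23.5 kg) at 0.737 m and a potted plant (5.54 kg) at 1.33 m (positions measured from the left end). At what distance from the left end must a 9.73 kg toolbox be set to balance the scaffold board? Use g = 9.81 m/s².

Sum moments about the pivot (at 0.858 m from the left end) (the support reaction has zero arm there).
Beam weight: 19.9 × 9.81 = 195.2 N down at 1.11 m → arm 0.252 m, τ = 195.2 × 0.252 = 49.19 N·m clockwise.
Bucket of sand: 23.5 × 9.81 = 230.5 N down at 0.737 m → arm 0.121 m, τ = 230.5 × 0.121 = 27.89 N·m counterclockwise.
Potted plant: 5.54 × 9.81 = 54.35 N down at 1.33 m → arm 0.472 m, τ = 54.35 × 0.472 = 25.65 N·m clockwise.
Net moment of existing loads = 46.95 N·m clockwise.
The toolbox weighs 9.73 × 9.81 = 95.45 N and must supply an equal counterclockwise moment, so its lever arm about the pivot is 46.95 / 95.45 = 0.492 m.
That puts it at 0.858 − 0.492 = 0.366 m from the left end.

x ≈ 0.366 m from the left end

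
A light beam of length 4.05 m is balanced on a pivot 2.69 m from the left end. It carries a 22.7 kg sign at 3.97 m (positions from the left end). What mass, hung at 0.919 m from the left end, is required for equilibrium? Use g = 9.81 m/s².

Taking torques about the pivot (at 2.69 m from the left end):
Sign: 22.7 × 9.81 = 222.7 N down at 3.97 m → arm 1.28 m, τ = 222.7 × 1.28 = 285.1 N·m clockwise.
Net moment of known loads = 285.1 N·m clockwise.
An unknown mass m at 0.919 m has arm 1.771 m; its moment is m·g·1.771 counterclockwise.
Setting net torque to zero: m × 9.81 × 1.771 = 285.1 → m = 285.1 / (9.81 × 1.771) = 16.4 kg.

m ≈ 16.4 kg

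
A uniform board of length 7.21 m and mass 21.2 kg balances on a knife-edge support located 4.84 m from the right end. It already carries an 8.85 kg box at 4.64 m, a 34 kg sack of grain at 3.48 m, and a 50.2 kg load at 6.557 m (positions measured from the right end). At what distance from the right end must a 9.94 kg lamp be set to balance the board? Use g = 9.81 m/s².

About the knife-edge support (at 4.84 m from the right end):
Beam weight: 21.2 × 9.81 = 208 N down at 3.605 m → arm 1.235 m, τ = 208 × 1.235 = 256.9 N·m clockwise.
Box: 8.85 × 9.81 = 86.82 N down at 4.64 m → arm 0.2 m, τ = 86.82 × 0.2 = 17.36 N·m clockwise.
Sack of grain: 34 × 9.81 = 333.5 N down at 3.48 m → arm 1.36 m, τ = 333.5 × 1.36 = 453.6 N·m clockwise.
Load: 50.2 × 9.81 = 492.5 N down at 6.557 m → arm 1.717 m, τ = 492.5 × 1.717 = 845.6 N·m counterclockwise.
Net moment of existing loads = 117.7 N·m counterclockwise.
The lamp weighs 9.94 × 9.81 = 97.51 N and must supply an equal clockwise moment, so its lever arm about the knife-edge support is 117.7 / 97.51 = 1.21 m.
That puts it at 4.84 − 1.21 = 3.63 m from the right end.

x ≈ 3.63 m from the right end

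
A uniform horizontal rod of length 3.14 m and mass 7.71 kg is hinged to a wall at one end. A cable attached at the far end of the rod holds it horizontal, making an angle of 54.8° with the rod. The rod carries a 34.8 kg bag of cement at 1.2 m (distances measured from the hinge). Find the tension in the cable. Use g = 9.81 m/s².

T ≈ 206 N

Take moments about the hinge.
Beam weight: 7.71 × 9.81 = 75.64 N down at 1.57 m → arm 1.57 m, τ = 75.64 × 1.57 = 118.8 N·m clockwise.
Bag of cement: 34.8 × 9.81 = 341.4 N down at 1.2 m → arm 1.2 m, τ = 341.4 × 1.2 = 409.7 N·m clockwise.
Total clockwise load moment = 528.5 N·m.
The cable tension T acts at 3.14 m; only its component perpendicular to the rod, T sinθ, produces torque. sin 54.8° = 0.8171.
Στ = 0 ⇒ T × 3.14 × 0.8171 = 528.5 ⇒ T = 528.5 / 2.566 = 206 N.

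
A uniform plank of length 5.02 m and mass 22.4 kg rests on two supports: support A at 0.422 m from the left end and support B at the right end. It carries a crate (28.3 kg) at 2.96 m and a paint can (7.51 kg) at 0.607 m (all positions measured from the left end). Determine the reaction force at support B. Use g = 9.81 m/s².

R_B ≈ 256 N

Taking torques about support A:
Beam weight: 22.4 × 9.81 = 219.7 N down at 2.51 m → arm 2.088 m, τ = 219.7 × 2.088 = 458.7 N·m clockwise.
Crate: 28.3 × 9.81 = 277.6 N down at 2.96 m → arm 2.538 m, τ = 277.6 × 2.538 = 704.5 N·m clockwise.
Paint can: 7.51 × 9.81 = 73.67 N down at 0.607 m → arm 0.185 m, τ = 73.67 × 0.185 = 13.63 N·m clockwise.
Net load moment about support A = 1177 N·m clockwise.
Reaction R at support B is upward at 5.02 m, arm 4.598 m → moment R × 4.598 counterclockwise.
Setting net torque to zero: R × 4.598 = 1177 → R = 256 N.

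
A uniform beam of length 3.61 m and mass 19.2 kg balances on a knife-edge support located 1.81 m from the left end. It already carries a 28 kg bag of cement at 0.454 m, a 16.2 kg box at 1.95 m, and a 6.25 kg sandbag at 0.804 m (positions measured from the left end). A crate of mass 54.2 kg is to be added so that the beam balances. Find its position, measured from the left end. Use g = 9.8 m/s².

Taking torques about the knife-edge support (at 1.81 m from the left end):
Beam weight: 19.2 × 9.8 = 188.2 N down at 1.805 m → arm 0.005 m, τ = 188.2 × 0.005 = 0.941 N·m counterclockwise.
Bag of cement: 28 × 9.8 = 274.4 N down at 0.454 m → arm 1.356 m, τ = 274.4 × 1.356 = 372.1 N·m counterclockwise.
Box: 16.2 × 9.8 = 158.8 N down at 1.95 m → arm 0.14 m, τ = 158.8 × 0.14 = 22.23 N·m clockwise.
Sandbag: 6.25 × 9.8 = 61.25 N down at 0.804 m → arm 1.006 m, τ = 61.25 × 1.006 = 61.62 N·m counterclockwise.
Net moment of existing loads = 412.4 N·m counterclockwise.
The crate weighs 54.2 × 9.8 = 531.2 N and must supply an equal clockwise moment, so its lever arm about the knife-edge support is 412.4 / 531.2 = 0.776 m.
That puts it at 1.81 + 0.776 = 2.59 m from the left end.

x ≈ 2.59 m from the left end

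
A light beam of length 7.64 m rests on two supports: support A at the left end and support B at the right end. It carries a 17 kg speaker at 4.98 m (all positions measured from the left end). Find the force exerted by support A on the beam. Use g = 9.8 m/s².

Take moments about support B.
Speaker: 17 × 9.8 = 166.6 N down at 4.98 m → arm 2.66 m, τ = 166.6 × 2.66 = 443.2 N·m counterclockwise.
Net load moment about support B = 443.2 N·m counterclockwise.
Reaction R at support A is upward at 0 m, arm 7.64 m → moment R × 7.64 clockwise.
Setting net torque to zero: R × 7.64 = 443.2 → R = 58 N.

R_A ≈ 58 N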